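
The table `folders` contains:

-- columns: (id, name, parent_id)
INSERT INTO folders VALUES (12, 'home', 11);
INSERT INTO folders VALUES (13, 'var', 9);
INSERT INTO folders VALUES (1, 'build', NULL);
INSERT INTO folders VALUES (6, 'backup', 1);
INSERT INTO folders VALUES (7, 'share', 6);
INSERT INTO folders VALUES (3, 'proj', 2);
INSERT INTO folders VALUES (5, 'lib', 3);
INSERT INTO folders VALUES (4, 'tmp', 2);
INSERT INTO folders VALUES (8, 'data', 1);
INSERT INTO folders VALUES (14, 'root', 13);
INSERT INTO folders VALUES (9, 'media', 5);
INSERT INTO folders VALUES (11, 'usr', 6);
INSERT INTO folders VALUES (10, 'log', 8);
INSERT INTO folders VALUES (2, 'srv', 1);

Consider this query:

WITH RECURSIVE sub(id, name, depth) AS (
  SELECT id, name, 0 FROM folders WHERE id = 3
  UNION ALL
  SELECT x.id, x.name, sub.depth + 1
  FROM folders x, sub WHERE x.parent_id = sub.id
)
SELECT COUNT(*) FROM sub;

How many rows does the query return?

5

Base: id=3 (proj) at depth 0.
Iteration 1: rows with parent_id in {3} -> lib (id 5, depth 1).
Iteration 2: rows with parent_id in {5} -> media (id 9, depth 2).
Iteration 3: rows with parent_id in {9} -> var (id 13, depth 3).
Iteration 4: rows with parent_id in {13} -> root (id 14, depth 4).
Iteration 5: no rows with parent_id in {14}; recursion stops.
Total rows emitted: 5.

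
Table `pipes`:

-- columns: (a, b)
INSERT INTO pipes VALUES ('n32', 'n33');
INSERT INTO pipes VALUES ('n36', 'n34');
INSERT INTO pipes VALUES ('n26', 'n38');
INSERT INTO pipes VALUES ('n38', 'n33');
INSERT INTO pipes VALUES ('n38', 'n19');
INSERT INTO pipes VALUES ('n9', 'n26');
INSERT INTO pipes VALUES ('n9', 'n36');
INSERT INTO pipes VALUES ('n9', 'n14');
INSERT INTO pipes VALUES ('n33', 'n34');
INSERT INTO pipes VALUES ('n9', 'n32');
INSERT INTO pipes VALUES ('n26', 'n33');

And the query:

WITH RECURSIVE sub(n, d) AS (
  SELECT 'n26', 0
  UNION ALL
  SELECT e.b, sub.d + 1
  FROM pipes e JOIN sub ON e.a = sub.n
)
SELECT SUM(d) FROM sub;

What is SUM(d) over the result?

Base: (n26, d=0).
Iteration 1: edges from {n26} -> (n33, d=1), (n38, d=1).
Iteration 2: edges from {n33,n38} -> (n19, d=2), (n33, d=2), (n34, d=2).
Iteration 3: edges from {n19,n33,n34} -> (n34, d=3).
Iteration 4: no outgoing edges from {n34}; recursion stops.
SUM(d) = 0 + 1 + 1 + 2 + 2 + 2 + 3 = 11.

11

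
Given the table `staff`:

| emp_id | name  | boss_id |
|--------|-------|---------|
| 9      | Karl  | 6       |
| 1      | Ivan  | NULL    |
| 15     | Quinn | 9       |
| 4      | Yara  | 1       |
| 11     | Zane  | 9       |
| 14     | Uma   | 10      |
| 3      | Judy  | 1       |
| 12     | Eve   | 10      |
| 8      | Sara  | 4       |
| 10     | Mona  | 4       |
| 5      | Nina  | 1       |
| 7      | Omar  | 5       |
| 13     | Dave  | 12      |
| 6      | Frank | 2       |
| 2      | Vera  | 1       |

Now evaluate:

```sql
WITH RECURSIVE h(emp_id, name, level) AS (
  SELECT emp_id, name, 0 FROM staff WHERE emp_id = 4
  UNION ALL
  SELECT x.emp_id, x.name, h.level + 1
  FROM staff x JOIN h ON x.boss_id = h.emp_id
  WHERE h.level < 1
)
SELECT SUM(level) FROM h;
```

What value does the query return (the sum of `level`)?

Base: emp_id=4 (Yara) at level 0.
Iteration 1: rows with boss_id in {4} -> Sara (id 8, level 1), Mona (id 10, level 1).
Iteration 2: level < 1 fails for all current rows; recursion stops.
SUM(level) = 0 + 1 + 1 = 2.

2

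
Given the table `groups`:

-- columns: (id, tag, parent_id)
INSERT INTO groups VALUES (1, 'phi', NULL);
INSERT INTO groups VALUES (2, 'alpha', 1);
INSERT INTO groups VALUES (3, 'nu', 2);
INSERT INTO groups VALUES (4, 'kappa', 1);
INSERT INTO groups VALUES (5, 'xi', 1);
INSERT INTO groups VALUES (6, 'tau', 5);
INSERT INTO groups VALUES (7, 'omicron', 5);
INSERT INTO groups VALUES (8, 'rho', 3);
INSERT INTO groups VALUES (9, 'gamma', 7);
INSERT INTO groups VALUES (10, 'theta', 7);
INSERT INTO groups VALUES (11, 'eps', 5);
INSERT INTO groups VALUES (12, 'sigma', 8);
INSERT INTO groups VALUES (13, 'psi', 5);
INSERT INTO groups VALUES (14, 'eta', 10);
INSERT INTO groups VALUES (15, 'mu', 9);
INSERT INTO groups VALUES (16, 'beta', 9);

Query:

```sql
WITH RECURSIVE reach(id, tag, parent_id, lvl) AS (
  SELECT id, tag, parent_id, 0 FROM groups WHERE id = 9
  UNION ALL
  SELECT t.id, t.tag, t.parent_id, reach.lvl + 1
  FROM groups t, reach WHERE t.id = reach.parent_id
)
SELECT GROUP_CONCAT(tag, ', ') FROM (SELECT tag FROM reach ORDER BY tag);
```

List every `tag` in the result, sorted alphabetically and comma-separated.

Base: id=9 (gamma), parent_id=7, lvl 0.
Iteration 1: join on id=7 -> omicron (id 7, parent_id=5, lvl 1).
Iteration 2: join on id=5 -> xi (id 5, parent_id=1, lvl 2).
Iteration 3: join on id=1 -> phi (id 1, parent_id=NULL, lvl 3).
Iteration 4: parent_id is NULL; no match; recursion stops.

gamma, omicron, phi, xi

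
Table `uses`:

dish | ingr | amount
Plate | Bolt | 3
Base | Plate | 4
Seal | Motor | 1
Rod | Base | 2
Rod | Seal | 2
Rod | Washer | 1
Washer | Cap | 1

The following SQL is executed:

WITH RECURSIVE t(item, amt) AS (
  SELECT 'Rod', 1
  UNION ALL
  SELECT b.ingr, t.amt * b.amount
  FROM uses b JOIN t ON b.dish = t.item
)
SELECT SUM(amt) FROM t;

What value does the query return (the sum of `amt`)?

41

Base: (Rod, amt=1).
Iteration 1: components of {Rod} -> Base = 1*2 = 2, Seal = 1*2 = 2, Washer = 1*1 = 1.
Iteration 2: components of {Base,Seal,Washer} -> Cap = 1*1 = 1, Motor = 2*1 = 2, Plate = 2*4 = 8.
Iteration 3: components of {Cap,Motor,Plate} -> Bolt = 8*3 = 24.
Iteration 4: no further components; recursion stops.
SUM(amt) = 1 + 2 + 2 + 1 + 8 + 2 + 1 + 24 = 41.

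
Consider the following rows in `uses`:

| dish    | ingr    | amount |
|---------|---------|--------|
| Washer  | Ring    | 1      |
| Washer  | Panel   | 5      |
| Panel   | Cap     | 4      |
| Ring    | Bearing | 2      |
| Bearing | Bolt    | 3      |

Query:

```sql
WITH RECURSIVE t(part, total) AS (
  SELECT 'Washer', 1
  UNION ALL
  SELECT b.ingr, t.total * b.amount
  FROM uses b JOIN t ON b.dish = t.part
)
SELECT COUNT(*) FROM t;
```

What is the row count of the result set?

Base: (Washer, total=1).
Iteration 1: components of {Washer} -> Panel = 1*5 = 5, Ring = 1*1 = 1.
Iteration 2: components of {Panel,Ring} -> Bearing = 1*2 = 2, Cap = 5*4 = 20.
Iteration 3: components of {Bearing,Cap} -> Bolt = 2*3 = 6.
Iteration 4: no further components; recursion stops.
Total rows emitted: 6.

6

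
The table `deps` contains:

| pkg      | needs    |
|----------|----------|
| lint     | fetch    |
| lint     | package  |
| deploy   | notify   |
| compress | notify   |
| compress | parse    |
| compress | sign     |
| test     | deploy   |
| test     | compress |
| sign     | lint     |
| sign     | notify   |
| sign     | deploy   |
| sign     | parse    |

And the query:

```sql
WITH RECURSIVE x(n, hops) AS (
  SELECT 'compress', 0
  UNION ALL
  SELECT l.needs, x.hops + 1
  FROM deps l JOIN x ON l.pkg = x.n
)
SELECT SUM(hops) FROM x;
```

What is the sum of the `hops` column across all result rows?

20

Base: (compress, hops=0).
Iteration 1: edges from {compress} -> (notify, hops=1), (parse, hops=1), (sign, hops=1).
Iteration 2: edges from {notify,parse,sign} -> (deploy, hops=2), (lint, hops=2), (notify, hops=2), (parse, hops=2).
Iteration 3: edges from {deploy,lint,notify,parse} -> (fetch, hops=3), (notify, hops=3), (package, hops=3).
Iteration 4: no outgoing edges from {fetch,notify,package}; recursion stops.
SUM(hops) = 0 + 1 + 1 + 1 + 2 + 2 + 2 + 2 + 3 + 3 + 3 = 20.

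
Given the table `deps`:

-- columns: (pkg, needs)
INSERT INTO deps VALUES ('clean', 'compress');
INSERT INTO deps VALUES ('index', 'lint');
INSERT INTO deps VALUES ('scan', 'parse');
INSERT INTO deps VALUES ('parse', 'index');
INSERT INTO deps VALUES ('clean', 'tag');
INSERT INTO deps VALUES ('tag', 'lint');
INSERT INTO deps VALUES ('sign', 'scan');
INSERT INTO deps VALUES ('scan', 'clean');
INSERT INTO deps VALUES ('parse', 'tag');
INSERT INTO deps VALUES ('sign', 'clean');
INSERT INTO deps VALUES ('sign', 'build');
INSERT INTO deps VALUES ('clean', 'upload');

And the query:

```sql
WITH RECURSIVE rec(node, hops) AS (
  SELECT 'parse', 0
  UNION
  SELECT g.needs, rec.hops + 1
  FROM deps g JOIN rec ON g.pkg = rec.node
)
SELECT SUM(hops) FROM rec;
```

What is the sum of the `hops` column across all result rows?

Base: (parse, hops=0).
Iteration 1: edges from {parse} -> (index, hops=1), (tag, hops=1).
Iteration 2: edges from {index,tag} -> (lint, hops=2). [UNION drops 1 duplicate row(s)]
Iteration 3: no outgoing edges from {lint}; recursion stops.
SUM(hops) = 0 + 1 + 1 + 2 = 4.

4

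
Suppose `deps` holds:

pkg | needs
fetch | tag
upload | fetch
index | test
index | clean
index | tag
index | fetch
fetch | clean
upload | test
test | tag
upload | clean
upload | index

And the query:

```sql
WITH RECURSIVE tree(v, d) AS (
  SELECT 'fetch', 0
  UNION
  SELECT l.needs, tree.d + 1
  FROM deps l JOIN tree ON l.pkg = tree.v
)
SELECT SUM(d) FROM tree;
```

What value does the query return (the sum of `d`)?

Base: (fetch, d=0).
Iteration 1: edges from {fetch} -> (clean, d=1), (tag, d=1).
Iteration 2: no outgoing edges from {clean,tag}; recursion stops.
SUM(d) = 0 + 1 + 1 = 2.

2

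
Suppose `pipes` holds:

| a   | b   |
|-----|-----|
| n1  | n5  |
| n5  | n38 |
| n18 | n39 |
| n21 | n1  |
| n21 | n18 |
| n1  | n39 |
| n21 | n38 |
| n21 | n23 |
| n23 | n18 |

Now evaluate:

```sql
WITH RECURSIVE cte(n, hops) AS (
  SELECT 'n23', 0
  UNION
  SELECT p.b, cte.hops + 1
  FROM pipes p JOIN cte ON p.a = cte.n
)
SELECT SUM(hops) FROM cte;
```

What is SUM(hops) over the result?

3

Base: (n23, hops=0).
Iteration 1: edges from {n23} -> (n18, hops=1).
Iteration 2: edges from {n18} -> (n39, hops=2).
Iteration 3: no outgoing edges from {n39}; recursion stops.
SUM(hops) = 0 + 1 + 2 = 3.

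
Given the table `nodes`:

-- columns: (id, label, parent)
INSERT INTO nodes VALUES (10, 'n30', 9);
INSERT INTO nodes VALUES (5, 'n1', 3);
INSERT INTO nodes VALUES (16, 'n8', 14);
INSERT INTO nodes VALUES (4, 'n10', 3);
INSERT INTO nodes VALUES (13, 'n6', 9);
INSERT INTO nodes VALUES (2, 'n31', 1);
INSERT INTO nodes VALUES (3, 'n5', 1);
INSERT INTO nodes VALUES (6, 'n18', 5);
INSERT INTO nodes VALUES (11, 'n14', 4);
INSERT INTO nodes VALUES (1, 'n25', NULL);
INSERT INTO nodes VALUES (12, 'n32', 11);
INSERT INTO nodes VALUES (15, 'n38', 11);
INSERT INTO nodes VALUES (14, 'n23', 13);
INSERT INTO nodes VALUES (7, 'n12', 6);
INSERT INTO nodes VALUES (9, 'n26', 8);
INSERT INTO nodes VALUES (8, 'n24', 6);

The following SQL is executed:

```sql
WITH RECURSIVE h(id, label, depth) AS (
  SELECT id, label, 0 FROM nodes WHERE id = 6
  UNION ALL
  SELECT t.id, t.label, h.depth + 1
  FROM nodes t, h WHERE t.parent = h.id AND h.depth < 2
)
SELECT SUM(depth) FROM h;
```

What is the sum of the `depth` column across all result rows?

4

Base: id=6 (n18) at depth 0.
Iteration 1: rows with parent in {6} -> n12 (id 7, depth 1), n24 (id 8, depth 1).
Iteration 2: rows with parent in {7,8} -> n26 (id 9, depth 2).
Iteration 3: depth < 2 fails for all current rows; recursion stops.
SUM(depth) = 0 + 1 + 1 + 2 = 4.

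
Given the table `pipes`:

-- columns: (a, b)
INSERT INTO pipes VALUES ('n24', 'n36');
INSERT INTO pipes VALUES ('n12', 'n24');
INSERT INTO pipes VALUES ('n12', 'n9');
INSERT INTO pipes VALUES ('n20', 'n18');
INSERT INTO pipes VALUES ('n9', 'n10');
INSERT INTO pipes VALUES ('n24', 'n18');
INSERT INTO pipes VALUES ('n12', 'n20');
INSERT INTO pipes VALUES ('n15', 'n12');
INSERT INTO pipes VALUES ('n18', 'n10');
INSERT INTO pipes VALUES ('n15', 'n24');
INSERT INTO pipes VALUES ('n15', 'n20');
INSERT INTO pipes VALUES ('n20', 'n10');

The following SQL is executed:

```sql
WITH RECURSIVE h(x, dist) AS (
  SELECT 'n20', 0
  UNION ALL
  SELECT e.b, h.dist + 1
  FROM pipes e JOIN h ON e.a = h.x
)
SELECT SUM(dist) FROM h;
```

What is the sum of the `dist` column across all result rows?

4

Base: (n20, dist=0).
Iteration 1: edges from {n20} -> (n10, dist=1), (n18, dist=1).
Iteration 2: edges from {n10,n18} -> (n10, dist=2).
Iteration 3: no outgoing edges from {n10}; recursion stops.
SUM(dist) = 0 + 1 + 1 + 2 = 4.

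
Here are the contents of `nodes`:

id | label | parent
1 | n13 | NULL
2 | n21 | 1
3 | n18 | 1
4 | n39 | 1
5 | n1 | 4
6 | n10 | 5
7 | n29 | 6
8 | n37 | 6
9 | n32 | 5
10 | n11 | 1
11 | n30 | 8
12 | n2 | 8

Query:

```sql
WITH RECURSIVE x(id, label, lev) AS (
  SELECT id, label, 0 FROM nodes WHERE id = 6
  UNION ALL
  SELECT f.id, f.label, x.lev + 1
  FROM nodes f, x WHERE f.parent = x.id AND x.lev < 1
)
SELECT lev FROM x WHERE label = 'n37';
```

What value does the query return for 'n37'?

Base: id=6 (n10) at lev 0.
Iteration 1: rows with parent in {6} -> n29 (id 7, lev 1), n37 (id 8, lev 1).
Iteration 2: lev < 1 fails for all current rows; recursion stops.

1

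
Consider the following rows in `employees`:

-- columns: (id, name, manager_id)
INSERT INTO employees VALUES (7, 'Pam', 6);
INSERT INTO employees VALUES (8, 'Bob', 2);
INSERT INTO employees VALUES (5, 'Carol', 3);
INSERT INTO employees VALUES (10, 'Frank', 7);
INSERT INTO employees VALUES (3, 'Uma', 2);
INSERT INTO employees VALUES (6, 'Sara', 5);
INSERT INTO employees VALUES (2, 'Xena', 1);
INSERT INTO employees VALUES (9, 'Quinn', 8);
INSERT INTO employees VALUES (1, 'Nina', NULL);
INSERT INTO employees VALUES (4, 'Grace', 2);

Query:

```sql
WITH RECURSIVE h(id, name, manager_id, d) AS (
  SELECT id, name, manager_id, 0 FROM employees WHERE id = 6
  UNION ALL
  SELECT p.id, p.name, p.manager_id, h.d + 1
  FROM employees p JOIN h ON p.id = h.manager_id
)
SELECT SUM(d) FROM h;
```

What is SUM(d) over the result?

10

Base: id=6 (Sara), manager_id=5, d 0.
Iteration 1: join on id=5 -> Carol (id 5, manager_id=3, d 1).
Iteration 2: join on id=3 -> Uma (id 3, manager_id=2, d 2).
Iteration 3: join on id=2 -> Xena (id 2, manager_id=1, d 3).
Iteration 4: join on id=1 -> Nina (id 1, manager_id=NULL, d 4).
Iteration 5: manager_id is NULL; no match; recursion stops.
SUM(d) = 0 + 1 + 2 + 3 + 4 = 10.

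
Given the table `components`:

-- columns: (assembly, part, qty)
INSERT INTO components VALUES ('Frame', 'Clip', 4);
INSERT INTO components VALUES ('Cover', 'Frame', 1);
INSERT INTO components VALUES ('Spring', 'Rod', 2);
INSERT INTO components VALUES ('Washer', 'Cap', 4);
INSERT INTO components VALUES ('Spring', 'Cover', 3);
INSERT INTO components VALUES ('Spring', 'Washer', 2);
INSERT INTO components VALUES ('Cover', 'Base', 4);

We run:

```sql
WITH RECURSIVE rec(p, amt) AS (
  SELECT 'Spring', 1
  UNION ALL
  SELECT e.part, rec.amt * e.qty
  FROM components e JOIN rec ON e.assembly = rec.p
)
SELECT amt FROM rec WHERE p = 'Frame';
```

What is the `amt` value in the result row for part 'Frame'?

Base: (Spring, amt=1).
Iteration 1: components of {Spring} -> Cover = 1*3 = 3, Rod = 1*2 = 2, Washer = 1*2 = 2.
Iteration 2: components of {Cover,Rod,Washer} -> Base = 3*4 = 12, Cap = 2*4 = 8, Frame = 3*1 = 3.
Iteration 3: components of {Base,Cap,Frame} -> Clip = 3*4 = 12.
Iteration 4: no further components; recursion stops.

3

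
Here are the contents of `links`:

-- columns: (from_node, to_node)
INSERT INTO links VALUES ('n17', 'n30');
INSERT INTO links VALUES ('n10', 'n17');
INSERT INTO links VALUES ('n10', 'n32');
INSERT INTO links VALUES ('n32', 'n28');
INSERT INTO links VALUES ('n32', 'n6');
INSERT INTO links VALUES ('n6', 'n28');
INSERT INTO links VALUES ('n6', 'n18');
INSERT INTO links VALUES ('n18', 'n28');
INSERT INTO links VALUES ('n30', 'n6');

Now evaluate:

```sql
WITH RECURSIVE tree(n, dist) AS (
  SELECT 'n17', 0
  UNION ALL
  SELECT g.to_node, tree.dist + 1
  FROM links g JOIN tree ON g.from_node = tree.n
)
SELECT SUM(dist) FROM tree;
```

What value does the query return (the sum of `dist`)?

13

Base: (n17, dist=0).
Iteration 1: edges from {n17} -> (n30, dist=1).
Iteration 2: edges from {n30} -> (n6, dist=2).
Iteration 3: edges from {n6} -> (n18, dist=3), (n28, dist=3).
Iteration 4: edges from {n18,n28} -> (n28, dist=4).
Iteration 5: no outgoing edges from {n28}; recursion stops.
SUM(dist) = 0 + 1 + 2 + 3 + 3 + 4 = 13.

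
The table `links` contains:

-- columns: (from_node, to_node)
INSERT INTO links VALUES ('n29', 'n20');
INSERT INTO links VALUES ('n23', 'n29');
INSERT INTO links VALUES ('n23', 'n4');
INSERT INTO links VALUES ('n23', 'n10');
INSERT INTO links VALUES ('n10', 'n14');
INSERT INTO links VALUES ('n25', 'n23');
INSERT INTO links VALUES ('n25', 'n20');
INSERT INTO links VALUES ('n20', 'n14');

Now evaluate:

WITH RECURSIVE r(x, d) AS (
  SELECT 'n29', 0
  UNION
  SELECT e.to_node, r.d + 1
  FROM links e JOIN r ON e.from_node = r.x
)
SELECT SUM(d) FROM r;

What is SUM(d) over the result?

Base: (n29, d=0).
Iteration 1: edges from {n29} -> (n20, d=1).
Iteration 2: edges from {n20} -> (n14, d=2).
Iteration 3: no outgoing edges from {n14}; recursion stops.
SUM(d) = 0 + 1 + 2 = 3.

3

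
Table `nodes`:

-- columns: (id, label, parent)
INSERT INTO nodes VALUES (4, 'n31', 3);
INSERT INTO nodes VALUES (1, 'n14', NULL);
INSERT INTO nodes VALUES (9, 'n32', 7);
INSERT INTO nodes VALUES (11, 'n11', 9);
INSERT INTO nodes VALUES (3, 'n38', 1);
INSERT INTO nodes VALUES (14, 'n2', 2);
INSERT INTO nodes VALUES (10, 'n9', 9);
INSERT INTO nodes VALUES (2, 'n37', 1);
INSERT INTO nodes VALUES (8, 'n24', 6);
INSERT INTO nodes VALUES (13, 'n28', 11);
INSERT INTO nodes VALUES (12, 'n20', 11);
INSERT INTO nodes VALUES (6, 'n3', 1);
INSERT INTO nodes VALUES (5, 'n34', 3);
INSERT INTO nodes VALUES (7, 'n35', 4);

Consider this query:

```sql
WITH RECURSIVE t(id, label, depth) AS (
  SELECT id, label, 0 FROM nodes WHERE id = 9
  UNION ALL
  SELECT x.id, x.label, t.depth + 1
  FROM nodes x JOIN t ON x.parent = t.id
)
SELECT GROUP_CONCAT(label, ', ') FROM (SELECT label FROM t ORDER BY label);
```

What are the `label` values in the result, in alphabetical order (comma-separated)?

Base: id=9 (n32) at depth 0.
Iteration 1: rows with parent in {9} -> n9 (id 10, depth 1), n11 (id 11, depth 1).
Iteration 2: rows with parent in {10,11} -> n20 (id 12, depth 2), n28 (id 13, depth 2).
Iteration 3: no rows with parent in {12,13}; recursion stops.

n11, n20, n28, n32, n9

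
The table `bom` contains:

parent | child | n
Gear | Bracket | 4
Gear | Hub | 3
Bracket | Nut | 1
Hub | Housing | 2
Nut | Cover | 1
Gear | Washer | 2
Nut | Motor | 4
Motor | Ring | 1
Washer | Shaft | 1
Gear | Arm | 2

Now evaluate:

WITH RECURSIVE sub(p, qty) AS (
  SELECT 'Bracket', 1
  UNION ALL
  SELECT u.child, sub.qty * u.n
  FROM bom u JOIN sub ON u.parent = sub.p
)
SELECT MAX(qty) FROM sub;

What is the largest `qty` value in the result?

Base: (Bracket, qty=1).
Iteration 1: components of {Bracket} -> Nut = 1*1 = 1.
Iteration 2: components of {Nut} -> Cover = 1*1 = 1, Motor = 1*4 = 4.
Iteration 3: components of {Cover,Motor} -> Ring = 4*1 = 4.
Iteration 4: no further components; recursion stops.
qty values: 1, 1, 1, 4, 4; the maximum is 4.

4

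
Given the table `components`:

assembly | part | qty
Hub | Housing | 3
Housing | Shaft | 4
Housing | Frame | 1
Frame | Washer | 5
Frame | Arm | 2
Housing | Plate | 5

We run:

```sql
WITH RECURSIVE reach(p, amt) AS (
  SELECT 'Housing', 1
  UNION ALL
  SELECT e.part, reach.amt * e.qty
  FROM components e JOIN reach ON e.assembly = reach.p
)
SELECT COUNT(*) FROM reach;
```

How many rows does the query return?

6

Base: (Housing, amt=1).
Iteration 1: components of {Housing} -> Frame = 1*1 = 1, Plate = 1*5 = 5, Shaft = 1*4 = 4.
Iteration 2: components of {Frame,Plate,Shaft} -> Arm = 1*2 = 2, Washer = 1*5 = 5.
Iteration 3: no further components; recursion stops.
Total rows emitted: 6.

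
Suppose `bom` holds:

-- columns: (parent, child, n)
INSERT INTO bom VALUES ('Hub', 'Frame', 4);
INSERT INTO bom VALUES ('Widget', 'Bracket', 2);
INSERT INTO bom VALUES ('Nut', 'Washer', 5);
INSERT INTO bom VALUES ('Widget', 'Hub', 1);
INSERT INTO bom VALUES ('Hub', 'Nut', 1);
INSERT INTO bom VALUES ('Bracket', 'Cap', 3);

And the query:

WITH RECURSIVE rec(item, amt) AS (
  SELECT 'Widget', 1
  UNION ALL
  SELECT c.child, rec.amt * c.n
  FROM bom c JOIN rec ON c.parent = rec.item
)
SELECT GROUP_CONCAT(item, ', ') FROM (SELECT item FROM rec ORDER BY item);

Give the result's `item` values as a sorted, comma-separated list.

Bracket, Cap, Frame, Hub, Nut, Washer, Widget

Base: (Widget, amt=1).
Iteration 1: components of {Widget} -> Bracket = 1*2 = 2, Hub = 1*1 = 1.
Iteration 2: components of {Bracket,Hub} -> Cap = 2*3 = 6, Frame = 1*4 = 4, Nut = 1*1 = 1.
Iteration 3: components of {Cap,Frame,Nut} -> Washer = 1*5 = 5.
Iteration 4: no further components; recursion stops.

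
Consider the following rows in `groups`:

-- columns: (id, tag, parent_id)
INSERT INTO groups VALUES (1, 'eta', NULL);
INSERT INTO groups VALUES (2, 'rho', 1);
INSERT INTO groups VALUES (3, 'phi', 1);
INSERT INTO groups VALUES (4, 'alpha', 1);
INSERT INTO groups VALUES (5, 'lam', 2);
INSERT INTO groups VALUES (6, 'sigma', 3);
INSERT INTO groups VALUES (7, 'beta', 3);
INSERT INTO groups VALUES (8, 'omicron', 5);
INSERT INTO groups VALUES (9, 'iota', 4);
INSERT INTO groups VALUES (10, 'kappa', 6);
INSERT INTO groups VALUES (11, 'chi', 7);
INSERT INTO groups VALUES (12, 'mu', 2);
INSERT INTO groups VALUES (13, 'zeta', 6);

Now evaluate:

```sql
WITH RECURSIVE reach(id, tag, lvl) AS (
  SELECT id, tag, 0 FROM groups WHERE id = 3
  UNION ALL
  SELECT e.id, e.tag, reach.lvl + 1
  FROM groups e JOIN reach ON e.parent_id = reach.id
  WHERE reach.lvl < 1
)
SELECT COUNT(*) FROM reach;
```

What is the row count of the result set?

Base: id=3 (phi) at lvl 0.
Iteration 1: rows with parent_id in {3} -> sigma (id 6, lvl 1), beta (id 7, lvl 1).
Iteration 2: lvl < 1 fails for all current rows; recursion stops.
Total rows emitted: 3.

3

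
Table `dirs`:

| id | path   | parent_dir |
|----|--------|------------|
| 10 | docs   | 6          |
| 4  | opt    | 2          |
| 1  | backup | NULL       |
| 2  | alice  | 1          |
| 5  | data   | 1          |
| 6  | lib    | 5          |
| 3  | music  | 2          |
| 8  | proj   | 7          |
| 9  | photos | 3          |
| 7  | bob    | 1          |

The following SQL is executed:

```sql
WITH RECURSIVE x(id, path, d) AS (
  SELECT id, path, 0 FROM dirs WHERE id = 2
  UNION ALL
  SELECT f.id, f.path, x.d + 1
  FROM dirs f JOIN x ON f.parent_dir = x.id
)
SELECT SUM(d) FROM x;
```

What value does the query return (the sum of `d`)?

Base: id=2 (alice) at d 0.
Iteration 1: rows with parent_dir in {2} -> music (id 3, d 1), opt (id 4, d 1).
Iteration 2: rows with parent_dir in {3,4} -> photos (id 9, d 2).
Iteration 3: no rows with parent_dir in {9}; recursion stops.
SUM(d) = 0 + 1 + 1 + 2 = 4.

4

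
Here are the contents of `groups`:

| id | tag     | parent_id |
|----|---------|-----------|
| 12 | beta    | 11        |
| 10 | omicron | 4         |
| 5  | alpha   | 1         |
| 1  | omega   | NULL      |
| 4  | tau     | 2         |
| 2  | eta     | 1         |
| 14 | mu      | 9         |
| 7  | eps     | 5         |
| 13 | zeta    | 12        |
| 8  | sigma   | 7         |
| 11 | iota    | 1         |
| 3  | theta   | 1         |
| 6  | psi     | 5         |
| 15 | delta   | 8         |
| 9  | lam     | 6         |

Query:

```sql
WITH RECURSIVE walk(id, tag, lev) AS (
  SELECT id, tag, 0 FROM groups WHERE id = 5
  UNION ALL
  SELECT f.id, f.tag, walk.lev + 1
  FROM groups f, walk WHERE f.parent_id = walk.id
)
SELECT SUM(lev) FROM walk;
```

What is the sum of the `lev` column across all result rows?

12

Base: id=5 (alpha) at lev 0.
Iteration 1: rows with parent_id in {5} -> psi (id 6, lev 1), eps (id 7, lev 1).
Iteration 2: rows with parent_id in {6,7} -> sigma (id 8, lev 2), lam (id 9, lev 2).
Iteration 3: rows with parent_id in {8,9} -> mu (id 14, lev 3), delta (id 15, lev 3).
Iteration 4: no rows with parent_id in {14,15}; recursion stops.
SUM(lev) = 0 + 1 + 1 + 2 + 2 + 3 + 3 = 12.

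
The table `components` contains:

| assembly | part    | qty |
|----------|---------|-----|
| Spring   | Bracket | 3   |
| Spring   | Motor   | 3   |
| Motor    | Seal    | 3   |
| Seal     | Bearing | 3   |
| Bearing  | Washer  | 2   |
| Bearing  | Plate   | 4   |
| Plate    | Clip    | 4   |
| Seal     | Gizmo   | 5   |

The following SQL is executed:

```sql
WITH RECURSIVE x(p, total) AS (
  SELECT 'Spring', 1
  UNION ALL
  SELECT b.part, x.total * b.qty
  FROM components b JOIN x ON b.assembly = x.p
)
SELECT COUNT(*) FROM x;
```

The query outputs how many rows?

Base: (Spring, total=1).
Iteration 1: components of {Spring} -> Bracket = 1*3 = 3, Motor = 1*3 = 3.
Iteration 2: components of {Bracket,Motor} -> Seal = 3*3 = 9.
Iteration 3: components of {Seal} -> Bearing = 9*3 = 27, Gizmo = 9*5 = 45.
Iteration 4: components of {Bearing,Gizmo} -> Plate = 27*4 = 108, Washer = 27*2 = 54.
Iteration 5: components of {Plate,Washer} -> Clip = 108*4 = 432.
Iteration 6: no further components; recursion stops.
Total rows emitted: 9.

9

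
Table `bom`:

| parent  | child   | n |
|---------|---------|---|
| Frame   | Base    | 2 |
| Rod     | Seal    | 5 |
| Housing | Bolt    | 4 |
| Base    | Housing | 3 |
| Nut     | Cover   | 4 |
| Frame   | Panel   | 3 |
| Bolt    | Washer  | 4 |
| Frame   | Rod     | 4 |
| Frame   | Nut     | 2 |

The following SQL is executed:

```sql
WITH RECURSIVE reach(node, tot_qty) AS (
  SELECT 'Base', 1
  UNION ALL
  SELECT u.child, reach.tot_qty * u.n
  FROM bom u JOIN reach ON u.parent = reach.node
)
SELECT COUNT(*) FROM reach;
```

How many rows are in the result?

4

Base: (Base, tot_qty=1).
Iteration 1: components of {Base} -> Housing = 1*3 = 3.
Iteration 2: components of {Housing} -> Bolt = 3*4 = 12.
Iteration 3: components of {Bolt} -> Washer = 12*4 = 48.
Iteration 4: no further components; recursion stops.
Total rows emitted: 4.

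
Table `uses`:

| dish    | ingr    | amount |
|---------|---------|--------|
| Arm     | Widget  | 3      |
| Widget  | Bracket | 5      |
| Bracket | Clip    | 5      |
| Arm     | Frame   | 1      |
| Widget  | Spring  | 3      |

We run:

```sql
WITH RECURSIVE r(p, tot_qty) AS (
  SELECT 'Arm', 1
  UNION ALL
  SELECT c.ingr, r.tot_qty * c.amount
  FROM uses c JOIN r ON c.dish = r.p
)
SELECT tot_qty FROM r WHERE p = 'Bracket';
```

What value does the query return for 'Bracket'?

15

Base: (Arm, tot_qty=1).
Iteration 1: components of {Arm} -> Frame = 1*1 = 1, Widget = 1*3 = 3.
Iteration 2: components of {Frame,Widget} -> Bracket = 3*5 = 15, Spring = 3*3 = 9.
Iteration 3: components of {Bracket,Spring} -> Clip = 15*5 = 75.
Iteration 4: no further components; recursion stops.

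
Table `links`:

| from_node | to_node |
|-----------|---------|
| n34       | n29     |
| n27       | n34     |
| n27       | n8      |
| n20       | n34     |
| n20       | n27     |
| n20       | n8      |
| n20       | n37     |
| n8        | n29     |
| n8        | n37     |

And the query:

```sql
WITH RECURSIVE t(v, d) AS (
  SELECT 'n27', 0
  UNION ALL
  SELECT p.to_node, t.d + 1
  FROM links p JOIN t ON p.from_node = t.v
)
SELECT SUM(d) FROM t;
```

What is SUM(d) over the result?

8

Base: (n27, d=0).
Iteration 1: edges from {n27} -> (n34, d=1), (n8, d=1).
Iteration 2: edges from {n34,n8} -> (n29, d=2) x2, (n37, d=2). [UNION ALL keeps all 3 new rows, including repeats]
Iteration 3: no outgoing edges from {n29,n37}; recursion stops.
SUM(d) = 0 + 1 + 1 + 2 + 2 + 2 = 8.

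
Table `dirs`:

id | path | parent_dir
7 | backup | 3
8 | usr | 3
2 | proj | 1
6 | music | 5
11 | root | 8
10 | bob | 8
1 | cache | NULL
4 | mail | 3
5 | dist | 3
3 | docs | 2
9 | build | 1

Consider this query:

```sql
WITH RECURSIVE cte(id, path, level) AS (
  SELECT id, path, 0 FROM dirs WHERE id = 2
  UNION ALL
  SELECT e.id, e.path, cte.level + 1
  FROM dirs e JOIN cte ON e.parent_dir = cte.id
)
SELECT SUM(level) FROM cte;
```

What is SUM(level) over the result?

Base: id=2 (proj) at level 0.
Iteration 1: rows with parent_dir in {2} -> docs (id 3, level 1).
Iteration 2: rows with parent_dir in {3} -> mail (id 4, level 2), dist (id 5, level 2), backup (id 7, level 2), usr (id 8, level 2).
Iteration 3: rows with parent_dir in {4,5,7,8} -> music (id 6, level 3), bob (id 10, level 3), root (id 11, level 3).
Iteration 4: no rows with parent_dir in {6,10,11}; recursion stops.
SUM(level) = 0 + 1 + 2 + 2 + 2 + 2 + 3 + 3 + 3 = 18.

18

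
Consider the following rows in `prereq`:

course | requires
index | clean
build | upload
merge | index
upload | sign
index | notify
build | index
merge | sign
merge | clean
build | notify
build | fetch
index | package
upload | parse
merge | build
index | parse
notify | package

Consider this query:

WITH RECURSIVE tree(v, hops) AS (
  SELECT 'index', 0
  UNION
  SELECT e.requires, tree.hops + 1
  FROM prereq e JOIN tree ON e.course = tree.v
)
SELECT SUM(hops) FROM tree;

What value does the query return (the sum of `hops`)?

Base: (index, hops=0).
Iteration 1: edges from {index} -> (clean, hops=1), (notify, hops=1), (package, hops=1), (parse, hops=1).
Iteration 2: edges from {clean,notify,package,parse} -> (package, hops=2).
Iteration 3: no outgoing edges from {package}; recursion stops.
SUM(hops) = 0 + 1 + 1 + 1 + 1 + 2 = 6.

6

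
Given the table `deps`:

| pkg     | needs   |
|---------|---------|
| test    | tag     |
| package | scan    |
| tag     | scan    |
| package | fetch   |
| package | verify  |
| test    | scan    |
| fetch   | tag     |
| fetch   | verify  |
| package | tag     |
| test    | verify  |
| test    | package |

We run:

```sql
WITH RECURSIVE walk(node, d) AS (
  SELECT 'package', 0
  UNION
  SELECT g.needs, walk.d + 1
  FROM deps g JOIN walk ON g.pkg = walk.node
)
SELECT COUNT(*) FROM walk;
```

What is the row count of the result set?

Base: (package, d=0).
Iteration 1: edges from {package} -> (fetch, d=1), (scan, d=1), (tag, d=1), (verify, d=1).
Iteration 2: edges from {fetch,scan,tag,verify} -> (scan, d=2), (tag, d=2), (verify, d=2).
Iteration 3: edges from {scan,tag,verify} -> (scan, d=3).
Iteration 4: no outgoing edges from {scan}; recursion stops.
Total rows emitted: 9.

9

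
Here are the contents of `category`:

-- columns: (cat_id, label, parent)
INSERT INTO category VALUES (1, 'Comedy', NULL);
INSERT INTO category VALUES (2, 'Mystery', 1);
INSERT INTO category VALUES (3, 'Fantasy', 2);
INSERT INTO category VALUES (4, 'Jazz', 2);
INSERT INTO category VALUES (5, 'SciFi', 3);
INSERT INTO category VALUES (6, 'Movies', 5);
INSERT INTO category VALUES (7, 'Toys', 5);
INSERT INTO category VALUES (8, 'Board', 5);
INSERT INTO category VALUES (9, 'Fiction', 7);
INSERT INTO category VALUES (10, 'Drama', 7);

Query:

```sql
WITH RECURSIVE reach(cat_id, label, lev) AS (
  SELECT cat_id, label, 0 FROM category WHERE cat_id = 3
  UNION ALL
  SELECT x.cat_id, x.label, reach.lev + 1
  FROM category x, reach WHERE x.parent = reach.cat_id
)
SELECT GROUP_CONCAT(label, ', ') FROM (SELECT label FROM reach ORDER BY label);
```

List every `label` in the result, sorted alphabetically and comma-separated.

Base: cat_id=3 (Fantasy) at lev 0.
Iteration 1: rows with parent in {3} -> SciFi (id 5, lev 1).
Iteration 2: rows with parent in {5} -> Movies (id 6, lev 2), Toys (id 7, lev 2), Board (id 8, lev 2).
Iteration 3: rows with parent in {6,7,8} -> Fiction (id 9, lev 3), Drama (id 10, lev 3).
Iteration 4: no rows with parent in {9,10}; recursion stops.

Board, Drama, Fantasy, Fiction, Movies, SciFi, Toys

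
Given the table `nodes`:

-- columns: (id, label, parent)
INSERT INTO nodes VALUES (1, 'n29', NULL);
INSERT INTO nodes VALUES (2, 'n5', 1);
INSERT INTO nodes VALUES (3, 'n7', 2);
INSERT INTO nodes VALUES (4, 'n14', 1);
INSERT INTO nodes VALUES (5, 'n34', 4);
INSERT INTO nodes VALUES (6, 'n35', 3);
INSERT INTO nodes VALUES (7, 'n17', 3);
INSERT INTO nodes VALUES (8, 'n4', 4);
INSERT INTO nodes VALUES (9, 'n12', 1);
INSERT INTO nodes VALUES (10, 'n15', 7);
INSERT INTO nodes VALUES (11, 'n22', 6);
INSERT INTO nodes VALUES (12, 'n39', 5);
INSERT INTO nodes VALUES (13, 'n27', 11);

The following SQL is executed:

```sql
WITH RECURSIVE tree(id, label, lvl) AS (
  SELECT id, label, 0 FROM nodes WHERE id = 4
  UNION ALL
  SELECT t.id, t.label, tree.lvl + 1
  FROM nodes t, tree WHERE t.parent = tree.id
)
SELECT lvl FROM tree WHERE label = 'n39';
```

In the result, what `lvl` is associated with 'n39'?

2

Base: id=4 (n14) at lvl 0.
Iteration 1: rows with parent in {4} -> n34 (id 5, lvl 1), n4 (id 8, lvl 1).
Iteration 2: rows with parent in {5,8} -> n39 (id 12, lvl 2).
Iteration 3: no rows with parent in {12}; recursion stops.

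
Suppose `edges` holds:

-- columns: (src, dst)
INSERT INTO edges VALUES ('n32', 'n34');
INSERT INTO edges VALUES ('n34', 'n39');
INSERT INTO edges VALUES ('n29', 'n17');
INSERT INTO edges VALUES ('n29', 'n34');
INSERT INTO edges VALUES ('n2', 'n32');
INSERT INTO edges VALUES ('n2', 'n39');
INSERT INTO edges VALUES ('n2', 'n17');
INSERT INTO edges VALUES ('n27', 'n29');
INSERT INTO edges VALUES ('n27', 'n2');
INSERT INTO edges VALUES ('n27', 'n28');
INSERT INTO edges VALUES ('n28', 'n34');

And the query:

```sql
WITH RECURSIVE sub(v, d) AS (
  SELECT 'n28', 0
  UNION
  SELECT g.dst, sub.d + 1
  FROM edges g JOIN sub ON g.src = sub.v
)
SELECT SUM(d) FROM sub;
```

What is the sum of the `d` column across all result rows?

Base: (n28, d=0).
Iteration 1: edges from {n28} -> (n34, d=1).
Iteration 2: edges from {n34} -> (n39, d=2).
Iteration 3: no outgoing edges from {n39}; recursion stops.
SUM(d) = 0 + 1 + 2 = 3.

3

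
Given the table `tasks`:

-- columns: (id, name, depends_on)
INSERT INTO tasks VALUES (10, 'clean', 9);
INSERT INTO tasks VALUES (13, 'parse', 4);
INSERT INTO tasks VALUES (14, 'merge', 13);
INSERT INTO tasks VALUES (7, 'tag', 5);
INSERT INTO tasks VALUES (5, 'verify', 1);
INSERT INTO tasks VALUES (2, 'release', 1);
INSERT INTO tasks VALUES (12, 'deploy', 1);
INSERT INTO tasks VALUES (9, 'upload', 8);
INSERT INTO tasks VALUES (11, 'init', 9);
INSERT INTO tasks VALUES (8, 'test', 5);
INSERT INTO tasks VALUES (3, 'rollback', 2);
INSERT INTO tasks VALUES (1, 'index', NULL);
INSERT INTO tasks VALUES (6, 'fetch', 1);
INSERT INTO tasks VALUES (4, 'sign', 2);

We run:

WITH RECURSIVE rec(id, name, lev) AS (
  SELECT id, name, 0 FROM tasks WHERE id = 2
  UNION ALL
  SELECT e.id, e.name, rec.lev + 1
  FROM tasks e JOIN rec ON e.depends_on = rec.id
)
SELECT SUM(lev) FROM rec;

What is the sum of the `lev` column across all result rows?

7

Base: id=2 (release) at lev 0.
Iteration 1: rows with depends_on in {2} -> rollback (id 3, lev 1), sign (id 4, lev 1).
Iteration 2: rows with depends_on in {3,4} -> parse (id 13, lev 2).
Iteration 3: rows with depends_on in {13} -> merge (id 14, lev 3).
Iteration 4: no rows with depends_on in {14}; recursion stops.
SUM(lev) = 0 + 1 + 1 + 2 + 3 = 7.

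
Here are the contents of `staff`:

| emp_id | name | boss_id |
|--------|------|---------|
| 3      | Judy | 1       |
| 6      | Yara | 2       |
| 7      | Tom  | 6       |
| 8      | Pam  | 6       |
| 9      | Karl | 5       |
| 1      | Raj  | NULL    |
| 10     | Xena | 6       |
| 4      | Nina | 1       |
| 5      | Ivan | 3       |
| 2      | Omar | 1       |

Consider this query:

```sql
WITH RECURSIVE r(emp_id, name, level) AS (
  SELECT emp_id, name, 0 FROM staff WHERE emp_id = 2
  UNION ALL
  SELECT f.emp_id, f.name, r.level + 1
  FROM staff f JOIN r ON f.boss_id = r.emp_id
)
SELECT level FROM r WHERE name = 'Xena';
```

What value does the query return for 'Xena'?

2

Base: emp_id=2 (Omar) at level 0.
Iteration 1: rows with boss_id in {2} -> Yara (id 6, level 1).
Iteration 2: rows with boss_id in {6} -> Tom (id 7, level 2), Pam (id 8, level 2), Xena (id 10, level 2).
Iteration 3: no rows with boss_id in {7,8,10}; recursion stops.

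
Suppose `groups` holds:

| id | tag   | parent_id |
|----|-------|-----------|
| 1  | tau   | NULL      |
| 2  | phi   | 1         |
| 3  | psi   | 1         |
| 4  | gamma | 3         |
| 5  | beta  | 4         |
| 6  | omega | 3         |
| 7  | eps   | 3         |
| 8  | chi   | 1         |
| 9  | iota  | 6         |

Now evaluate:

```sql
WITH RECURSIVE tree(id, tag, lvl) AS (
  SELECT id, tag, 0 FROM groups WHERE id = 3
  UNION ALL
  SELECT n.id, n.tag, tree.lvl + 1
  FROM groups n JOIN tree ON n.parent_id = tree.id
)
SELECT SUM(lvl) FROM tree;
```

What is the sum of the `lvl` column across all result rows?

7

Base: id=3 (psi) at lvl 0.
Iteration 1: rows with parent_id in {3} -> gamma (id 4, lvl 1), omega (id 6, lvl 1), eps (id 7, lvl 1).
Iteration 2: rows with parent_id in {4,6,7} -> beta (id 5, lvl 2), iota (id 9, lvl 2).
Iteration 3: no rows with parent_id in {5,9}; recursion stops.
SUM(lvl) = 0 + 1 + 1 + 1 + 2 + 2 = 7.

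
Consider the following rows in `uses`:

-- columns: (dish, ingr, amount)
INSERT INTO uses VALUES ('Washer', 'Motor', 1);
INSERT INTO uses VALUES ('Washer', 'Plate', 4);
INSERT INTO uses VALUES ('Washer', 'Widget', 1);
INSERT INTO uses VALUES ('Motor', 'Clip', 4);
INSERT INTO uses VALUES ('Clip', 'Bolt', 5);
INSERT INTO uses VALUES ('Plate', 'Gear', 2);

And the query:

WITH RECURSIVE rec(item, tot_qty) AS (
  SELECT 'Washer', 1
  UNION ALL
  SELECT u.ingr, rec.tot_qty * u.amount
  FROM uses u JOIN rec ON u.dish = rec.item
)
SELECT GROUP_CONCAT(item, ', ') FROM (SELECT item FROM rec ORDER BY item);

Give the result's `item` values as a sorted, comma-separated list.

Bolt, Clip, Gear, Motor, Plate, Washer, Widget

Base: (Washer, tot_qty=1).
Iteration 1: components of {Washer} -> Motor = 1*1 = 1, Plate = 1*4 = 4, Widget = 1*1 = 1.
Iteration 2: components of {Motor,Plate,Widget} -> Clip = 1*4 = 4, Gear = 4*2 = 8.
Iteration 3: components of {Clip,Gear} -> Bolt = 4*5 = 20.
Iteration 4: no further components; recursion stops.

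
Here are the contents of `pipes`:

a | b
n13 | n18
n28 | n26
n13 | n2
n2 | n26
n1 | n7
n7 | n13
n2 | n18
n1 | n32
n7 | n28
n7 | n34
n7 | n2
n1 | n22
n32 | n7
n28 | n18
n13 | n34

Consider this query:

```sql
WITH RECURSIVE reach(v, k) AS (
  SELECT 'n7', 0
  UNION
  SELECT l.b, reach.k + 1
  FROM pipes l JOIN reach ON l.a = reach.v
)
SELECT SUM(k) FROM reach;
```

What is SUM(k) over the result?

18

Base: (n7, k=0).
Iteration 1: edges from {n7} -> (n13, k=1), (n2, k=1), (n28, k=1), (n34, k=1).
Iteration 2: edges from {n13,n2,n28,n34} -> (n18, k=2), (n2, k=2), (n26, k=2), (n34, k=2). [UNION drops 3 duplicate row(s)]
Iteration 3: edges from {n18,n2,n26,n34} -> (n18, k=3), (n26, k=3).
Iteration 4: no outgoing edges from {n18,n26}; recursion stops.
SUM(k) = 0 + 1 + 1 + 1 + 1 + 2 + 2 + 2 + 2 + 3 + 3 = 18.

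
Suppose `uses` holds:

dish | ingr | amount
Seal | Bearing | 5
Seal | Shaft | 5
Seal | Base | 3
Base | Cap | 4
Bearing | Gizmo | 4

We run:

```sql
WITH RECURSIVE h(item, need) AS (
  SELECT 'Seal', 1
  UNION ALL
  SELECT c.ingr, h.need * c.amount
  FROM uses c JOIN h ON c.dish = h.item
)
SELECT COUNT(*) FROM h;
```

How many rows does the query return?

6

Base: (Seal, need=1).
Iteration 1: components of {Seal} -> Base = 1*3 = 3, Bearing = 1*5 = 5, Shaft = 1*5 = 5.
Iteration 2: components of {Base,Bearing,Shaft} -> Cap = 3*4 = 12, Gizmo = 5*4 = 20.
Iteration 3: no further components; recursion stops.
Total rows emitted: 6.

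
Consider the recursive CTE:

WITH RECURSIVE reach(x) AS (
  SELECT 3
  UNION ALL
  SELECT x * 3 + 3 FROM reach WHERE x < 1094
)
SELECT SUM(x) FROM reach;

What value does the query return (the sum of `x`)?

4908

Base: x=3.
Iteration 1: 3 < 1094 holds -> x = 3 * 3 + 3 = 12.
Iteration 2: 12 < 1094 holds -> x = 12 * 3 + 3 = 39.
Iteration 3: 39 < 1094 holds -> x = 39 * 3 + 3 = 120.
Iteration 4: 120 < 1094 holds -> x = 120 * 3 + 3 = 363.
Iteration 5: 363 < 1094 holds -> x = 363 * 3 + 3 = 1092.
Iteration 6: 1092 < 1094 holds -> x = 1092 * 3 + 3 = 3279.
Iteration 7: 3279 < 1094 fails; recursion stops.
SUM(x) = 3 + 12 + 39 + 120 + 363 + 1092 + 3279 = 4908.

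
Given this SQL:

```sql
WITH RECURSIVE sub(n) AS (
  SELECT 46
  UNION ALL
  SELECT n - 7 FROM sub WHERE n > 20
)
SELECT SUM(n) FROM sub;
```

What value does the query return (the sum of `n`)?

Base: n=46.
Iteration 1: 46 > 20 holds -> n = 46 - 7 = 39.
Iteration 2: 39 > 20 holds -> n = 39 - 7 = 32.
Iteration 3: 32 > 20 holds -> n = 32 - 7 = 25.
Iteration 4: 25 > 20 holds -> n = 25 - 7 = 18.
Iteration 5: 18 > 20 fails; recursion stops.
SUM(n) = 46 + 39 + 32 + 25 + 18 = 160.

160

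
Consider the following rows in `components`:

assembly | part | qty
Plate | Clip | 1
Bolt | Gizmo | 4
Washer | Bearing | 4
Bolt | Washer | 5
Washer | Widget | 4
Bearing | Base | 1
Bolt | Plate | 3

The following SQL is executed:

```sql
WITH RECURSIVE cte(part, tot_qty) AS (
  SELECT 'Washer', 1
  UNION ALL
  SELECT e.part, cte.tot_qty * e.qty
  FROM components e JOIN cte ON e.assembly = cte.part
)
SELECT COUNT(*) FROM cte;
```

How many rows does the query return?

4

Base: (Washer, tot_qty=1).
Iteration 1: components of {Washer} -> Bearing = 1*4 = 4, Widget = 1*4 = 4.
Iteration 2: components of {Bearing,Widget} -> Base = 4*1 = 4.
Iteration 3: no further components; recursion stops.
Total rows emitted: 4.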